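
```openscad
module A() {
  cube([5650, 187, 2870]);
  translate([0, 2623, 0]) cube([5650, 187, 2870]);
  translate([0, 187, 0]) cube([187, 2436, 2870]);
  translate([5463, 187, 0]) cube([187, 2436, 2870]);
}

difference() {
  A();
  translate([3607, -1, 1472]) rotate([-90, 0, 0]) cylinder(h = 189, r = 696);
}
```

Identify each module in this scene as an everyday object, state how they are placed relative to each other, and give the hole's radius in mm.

The subtracted cylinder has r = 696 mm.

A is a house frame. The house frame has a circular hole through its front wall. The hole's radius is 696 mm.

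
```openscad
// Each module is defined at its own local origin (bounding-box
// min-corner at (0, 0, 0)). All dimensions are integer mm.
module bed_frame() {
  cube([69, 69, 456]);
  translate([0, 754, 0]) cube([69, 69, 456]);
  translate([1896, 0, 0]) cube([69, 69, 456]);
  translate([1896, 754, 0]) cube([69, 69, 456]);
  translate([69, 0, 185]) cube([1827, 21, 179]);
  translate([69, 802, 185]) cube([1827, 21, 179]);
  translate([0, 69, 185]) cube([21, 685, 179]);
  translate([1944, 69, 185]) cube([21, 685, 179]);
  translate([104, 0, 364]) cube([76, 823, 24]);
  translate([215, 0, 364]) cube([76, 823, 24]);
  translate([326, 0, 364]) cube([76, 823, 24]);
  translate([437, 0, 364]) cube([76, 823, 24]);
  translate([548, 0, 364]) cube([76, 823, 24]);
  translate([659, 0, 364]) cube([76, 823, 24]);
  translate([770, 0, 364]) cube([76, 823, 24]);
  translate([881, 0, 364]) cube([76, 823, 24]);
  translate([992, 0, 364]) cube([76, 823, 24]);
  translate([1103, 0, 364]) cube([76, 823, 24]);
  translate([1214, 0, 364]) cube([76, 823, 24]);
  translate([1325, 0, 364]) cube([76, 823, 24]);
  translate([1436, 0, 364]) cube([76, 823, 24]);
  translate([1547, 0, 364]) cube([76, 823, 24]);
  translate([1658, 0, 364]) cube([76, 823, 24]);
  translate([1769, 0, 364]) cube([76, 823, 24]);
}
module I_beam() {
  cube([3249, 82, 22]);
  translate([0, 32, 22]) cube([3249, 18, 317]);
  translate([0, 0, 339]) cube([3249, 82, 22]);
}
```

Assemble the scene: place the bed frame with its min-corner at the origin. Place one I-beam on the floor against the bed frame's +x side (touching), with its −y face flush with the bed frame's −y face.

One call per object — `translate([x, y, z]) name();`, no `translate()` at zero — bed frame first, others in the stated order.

bed_frame();
translate([1965, 0, 0]) I_beam();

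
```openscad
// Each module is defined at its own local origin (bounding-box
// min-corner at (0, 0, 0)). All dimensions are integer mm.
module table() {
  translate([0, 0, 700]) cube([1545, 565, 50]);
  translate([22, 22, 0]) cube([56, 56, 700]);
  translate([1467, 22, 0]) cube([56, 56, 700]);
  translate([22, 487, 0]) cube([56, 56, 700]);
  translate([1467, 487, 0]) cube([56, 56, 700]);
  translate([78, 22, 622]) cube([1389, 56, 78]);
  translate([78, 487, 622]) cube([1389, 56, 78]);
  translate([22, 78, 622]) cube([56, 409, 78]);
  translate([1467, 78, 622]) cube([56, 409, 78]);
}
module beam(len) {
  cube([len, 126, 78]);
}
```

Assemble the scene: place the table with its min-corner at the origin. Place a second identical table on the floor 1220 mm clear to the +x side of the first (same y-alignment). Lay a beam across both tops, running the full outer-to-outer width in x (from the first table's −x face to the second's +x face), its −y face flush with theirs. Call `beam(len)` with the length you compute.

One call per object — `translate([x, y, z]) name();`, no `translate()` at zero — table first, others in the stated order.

table();
translate([2765, 0, 0]) table();
translate([0, 0, 750]) beam(4310);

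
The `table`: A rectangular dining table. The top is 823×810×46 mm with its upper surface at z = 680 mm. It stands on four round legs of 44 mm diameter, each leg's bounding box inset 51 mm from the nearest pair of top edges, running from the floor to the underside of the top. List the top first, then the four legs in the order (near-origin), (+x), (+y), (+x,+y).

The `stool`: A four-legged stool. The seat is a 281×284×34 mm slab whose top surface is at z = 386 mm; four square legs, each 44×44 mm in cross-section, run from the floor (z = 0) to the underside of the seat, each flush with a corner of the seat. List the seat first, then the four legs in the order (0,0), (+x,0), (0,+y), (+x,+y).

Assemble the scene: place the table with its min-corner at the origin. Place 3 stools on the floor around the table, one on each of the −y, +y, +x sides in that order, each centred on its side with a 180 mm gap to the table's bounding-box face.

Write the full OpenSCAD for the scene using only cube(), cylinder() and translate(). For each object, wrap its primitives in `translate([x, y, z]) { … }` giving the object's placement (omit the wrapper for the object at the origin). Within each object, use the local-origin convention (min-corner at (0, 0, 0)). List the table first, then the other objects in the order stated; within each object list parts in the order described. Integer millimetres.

translate([0, 0, 634]) cube([823, 810, 46]);
translate([73, 73, 0]) cylinder(h = 634, r = 22);
translate([750, 73, 0]) cylinder(h = 634, r = 22);
translate([73, 737, 0]) cylinder(h = 634, r = 22);
translate([750, 737, 0]) cylinder(h = 634, r = 22);
translate([271, -464, 0]) {
  translate([0, 0, 352]) cube([281, 284, 34]);
  cube([44, 44, 352]);
  translate([237, 0, 0]) cube([44, 44, 352]);
  translate([0, 240, 0]) cube([44, 44, 352]);
  translate([237, 240, 0]) cube([44, 44, 352]);
}
translate([271, 990, 0]) {
  translate([0, 0, 352]) cube([281, 284, 34]);
  cube([44, 44, 352]);
  translate([237, 0, 0]) cube([44, 44, 352]);
  translate([0, 240, 0]) cube([44, 44, 352]);
  translate([237, 240, 0]) cube([44, 44, 352]);
}
translate([1003, 263, 0]) {
  translate([0, 0, 352]) cube([281, 284, 34]);
  cube([44, 44, 352]);
  translate([237, 0, 0]) cube([44, 44, 352]);
  translate([0, 240, 0]) cube([44, 44, 352]);
  translate([237, 240, 0]) cube([44, 44, 352]);
}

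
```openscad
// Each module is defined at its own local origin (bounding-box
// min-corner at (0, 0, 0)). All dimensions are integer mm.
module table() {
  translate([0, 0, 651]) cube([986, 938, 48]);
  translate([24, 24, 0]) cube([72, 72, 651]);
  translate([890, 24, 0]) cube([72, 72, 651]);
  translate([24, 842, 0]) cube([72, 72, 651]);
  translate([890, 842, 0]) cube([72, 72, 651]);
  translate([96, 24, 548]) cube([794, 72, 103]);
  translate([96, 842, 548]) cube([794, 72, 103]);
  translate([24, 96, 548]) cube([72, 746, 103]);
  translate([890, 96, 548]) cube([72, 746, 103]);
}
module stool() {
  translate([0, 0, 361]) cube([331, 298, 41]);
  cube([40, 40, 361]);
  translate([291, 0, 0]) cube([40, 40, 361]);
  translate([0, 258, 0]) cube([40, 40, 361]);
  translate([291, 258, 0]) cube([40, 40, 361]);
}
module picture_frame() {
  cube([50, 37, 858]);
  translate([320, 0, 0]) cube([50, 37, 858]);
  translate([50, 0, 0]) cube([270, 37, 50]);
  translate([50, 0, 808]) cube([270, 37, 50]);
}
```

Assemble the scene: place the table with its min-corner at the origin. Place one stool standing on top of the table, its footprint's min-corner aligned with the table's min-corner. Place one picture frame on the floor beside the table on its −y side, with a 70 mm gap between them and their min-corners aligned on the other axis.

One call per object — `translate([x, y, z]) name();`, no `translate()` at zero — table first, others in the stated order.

table();
translate([0, 0, 699]) stool();
translate([0, -107, 0]) picture_frame();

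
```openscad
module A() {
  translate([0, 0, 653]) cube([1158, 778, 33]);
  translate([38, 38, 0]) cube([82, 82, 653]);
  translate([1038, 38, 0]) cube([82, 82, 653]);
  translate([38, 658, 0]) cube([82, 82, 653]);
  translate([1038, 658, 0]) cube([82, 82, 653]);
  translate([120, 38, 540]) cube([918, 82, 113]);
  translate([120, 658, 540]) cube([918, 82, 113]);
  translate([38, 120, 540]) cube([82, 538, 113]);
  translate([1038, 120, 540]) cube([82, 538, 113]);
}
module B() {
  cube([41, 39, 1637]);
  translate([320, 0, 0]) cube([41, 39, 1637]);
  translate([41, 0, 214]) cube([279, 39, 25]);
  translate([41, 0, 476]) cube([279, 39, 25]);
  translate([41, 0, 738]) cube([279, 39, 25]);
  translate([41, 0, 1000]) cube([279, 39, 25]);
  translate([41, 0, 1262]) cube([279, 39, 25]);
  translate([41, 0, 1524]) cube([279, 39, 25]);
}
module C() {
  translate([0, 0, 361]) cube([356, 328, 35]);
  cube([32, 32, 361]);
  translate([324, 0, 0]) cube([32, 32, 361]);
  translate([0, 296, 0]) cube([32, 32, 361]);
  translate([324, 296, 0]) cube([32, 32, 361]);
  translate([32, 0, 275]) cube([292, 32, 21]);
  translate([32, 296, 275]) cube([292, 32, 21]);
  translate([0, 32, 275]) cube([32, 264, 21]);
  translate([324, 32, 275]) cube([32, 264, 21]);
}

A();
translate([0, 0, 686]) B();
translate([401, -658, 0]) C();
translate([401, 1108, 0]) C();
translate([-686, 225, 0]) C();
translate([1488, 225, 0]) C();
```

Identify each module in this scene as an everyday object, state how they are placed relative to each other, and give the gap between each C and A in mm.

A is a table. B is a ladder. C is a stool. The ladder is on top of the table. Four stools sit around the table at the −y, +y, −x, +x sides. The gap between each stool and the table is 330 mm.

Each stool's nearest face is 330 mm from the table's bounding box.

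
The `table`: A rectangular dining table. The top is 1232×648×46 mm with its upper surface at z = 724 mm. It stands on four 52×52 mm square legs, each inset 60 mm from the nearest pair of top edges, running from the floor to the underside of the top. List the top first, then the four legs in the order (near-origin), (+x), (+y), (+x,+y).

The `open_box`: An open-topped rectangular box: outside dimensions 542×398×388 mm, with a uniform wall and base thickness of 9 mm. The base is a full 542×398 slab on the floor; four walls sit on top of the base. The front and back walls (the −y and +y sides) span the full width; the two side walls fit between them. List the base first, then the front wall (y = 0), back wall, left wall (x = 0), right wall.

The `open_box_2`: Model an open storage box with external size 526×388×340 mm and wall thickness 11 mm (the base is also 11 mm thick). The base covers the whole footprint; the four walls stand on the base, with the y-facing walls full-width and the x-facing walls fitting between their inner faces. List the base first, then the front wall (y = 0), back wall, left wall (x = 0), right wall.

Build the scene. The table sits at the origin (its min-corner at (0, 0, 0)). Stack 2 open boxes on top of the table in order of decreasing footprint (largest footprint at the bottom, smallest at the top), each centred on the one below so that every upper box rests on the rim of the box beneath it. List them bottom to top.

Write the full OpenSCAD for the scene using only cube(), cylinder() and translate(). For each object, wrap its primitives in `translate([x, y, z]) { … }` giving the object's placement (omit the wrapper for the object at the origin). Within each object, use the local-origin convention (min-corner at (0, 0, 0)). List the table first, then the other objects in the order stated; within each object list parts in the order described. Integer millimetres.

translate([0, 0, 678]) cube([1232, 648, 46]);
translate([60, 60, 0]) cube([52, 52, 678]);
translate([1120, 60, 0]) cube([52, 52, 678]);
translate([60, 536, 0]) cube([52, 52, 678]);
translate([1120, 536, 0]) cube([52, 52, 678]);
translate([345, 125, 724]) {
  cube([542, 398, 9]);
  translate([0, 0, 9]) cube([542, 9, 379]);
  translate([0, 389, 9]) cube([542, 9, 379]);
  translate([0, 9, 9]) cube([9, 380, 379]);
  translate([533, 9, 9]) cube([9, 380, 379]);
}
translate([353, 130, 1112]) {
  cube([526, 388, 11]);
  translate([0, 0, 11]) cube([526, 11, 329]);
  translate([0, 377, 11]) cube([526, 11, 329]);
  translate([0, 11, 11]) cube([11, 366, 329]);
  translate([515, 11, 11]) cube([11, 366, 329]);
}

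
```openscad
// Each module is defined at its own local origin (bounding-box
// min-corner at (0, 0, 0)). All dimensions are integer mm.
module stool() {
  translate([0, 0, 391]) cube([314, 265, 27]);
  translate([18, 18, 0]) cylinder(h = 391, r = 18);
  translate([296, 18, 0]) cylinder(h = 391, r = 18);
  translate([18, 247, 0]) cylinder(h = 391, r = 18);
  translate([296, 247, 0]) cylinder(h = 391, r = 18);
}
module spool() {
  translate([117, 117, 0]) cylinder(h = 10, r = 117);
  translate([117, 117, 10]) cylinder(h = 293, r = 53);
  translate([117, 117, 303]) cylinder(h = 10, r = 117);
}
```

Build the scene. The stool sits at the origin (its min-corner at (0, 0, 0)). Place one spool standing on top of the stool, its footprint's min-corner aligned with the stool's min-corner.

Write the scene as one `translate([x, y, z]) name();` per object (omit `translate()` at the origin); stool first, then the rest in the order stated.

stool();
translate([0, 0, 418]) spool();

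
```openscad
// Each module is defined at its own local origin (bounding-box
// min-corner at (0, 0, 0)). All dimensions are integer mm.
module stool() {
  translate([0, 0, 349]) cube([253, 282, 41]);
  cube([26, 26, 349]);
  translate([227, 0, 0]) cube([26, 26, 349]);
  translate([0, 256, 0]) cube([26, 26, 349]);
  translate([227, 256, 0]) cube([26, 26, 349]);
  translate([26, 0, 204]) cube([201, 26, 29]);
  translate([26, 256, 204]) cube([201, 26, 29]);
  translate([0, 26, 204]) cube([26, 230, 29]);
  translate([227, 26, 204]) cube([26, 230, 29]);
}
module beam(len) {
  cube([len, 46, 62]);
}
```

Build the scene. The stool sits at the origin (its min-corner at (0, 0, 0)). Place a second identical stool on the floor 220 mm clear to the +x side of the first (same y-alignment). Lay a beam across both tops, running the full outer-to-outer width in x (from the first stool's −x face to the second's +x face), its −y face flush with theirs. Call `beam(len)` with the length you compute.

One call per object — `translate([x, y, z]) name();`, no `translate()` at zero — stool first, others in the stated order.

stool();
translate([473, 0, 0]) stool();
translate([0, 0, 390]) beam(726);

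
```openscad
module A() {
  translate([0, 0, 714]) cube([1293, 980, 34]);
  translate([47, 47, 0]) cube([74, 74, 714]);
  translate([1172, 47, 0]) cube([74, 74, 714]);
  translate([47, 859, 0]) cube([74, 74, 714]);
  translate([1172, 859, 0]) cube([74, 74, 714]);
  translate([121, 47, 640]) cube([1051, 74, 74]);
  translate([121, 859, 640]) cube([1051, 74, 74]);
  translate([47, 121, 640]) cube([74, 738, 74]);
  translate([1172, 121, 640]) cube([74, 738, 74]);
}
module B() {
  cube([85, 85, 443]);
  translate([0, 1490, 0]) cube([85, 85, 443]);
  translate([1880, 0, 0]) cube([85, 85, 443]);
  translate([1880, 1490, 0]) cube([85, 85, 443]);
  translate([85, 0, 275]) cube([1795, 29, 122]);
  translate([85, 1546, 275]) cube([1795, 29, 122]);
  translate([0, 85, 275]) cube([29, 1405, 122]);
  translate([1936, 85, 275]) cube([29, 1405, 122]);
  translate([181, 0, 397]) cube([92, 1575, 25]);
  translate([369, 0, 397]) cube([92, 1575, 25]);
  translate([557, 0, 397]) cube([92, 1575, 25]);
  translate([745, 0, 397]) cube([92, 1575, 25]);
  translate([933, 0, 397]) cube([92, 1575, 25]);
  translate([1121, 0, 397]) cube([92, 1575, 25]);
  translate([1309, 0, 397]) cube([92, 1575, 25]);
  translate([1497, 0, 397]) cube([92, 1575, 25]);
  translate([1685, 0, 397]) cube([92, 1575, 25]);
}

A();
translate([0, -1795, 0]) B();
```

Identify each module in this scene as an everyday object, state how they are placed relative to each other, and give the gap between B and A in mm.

The bed frame's nearest face is 220 mm from the table's −y face.

A is a table. B is a bed frame. The bed frame is on the floor beside the table on its −y side. The gap between the bed frame and the table is 220 mm.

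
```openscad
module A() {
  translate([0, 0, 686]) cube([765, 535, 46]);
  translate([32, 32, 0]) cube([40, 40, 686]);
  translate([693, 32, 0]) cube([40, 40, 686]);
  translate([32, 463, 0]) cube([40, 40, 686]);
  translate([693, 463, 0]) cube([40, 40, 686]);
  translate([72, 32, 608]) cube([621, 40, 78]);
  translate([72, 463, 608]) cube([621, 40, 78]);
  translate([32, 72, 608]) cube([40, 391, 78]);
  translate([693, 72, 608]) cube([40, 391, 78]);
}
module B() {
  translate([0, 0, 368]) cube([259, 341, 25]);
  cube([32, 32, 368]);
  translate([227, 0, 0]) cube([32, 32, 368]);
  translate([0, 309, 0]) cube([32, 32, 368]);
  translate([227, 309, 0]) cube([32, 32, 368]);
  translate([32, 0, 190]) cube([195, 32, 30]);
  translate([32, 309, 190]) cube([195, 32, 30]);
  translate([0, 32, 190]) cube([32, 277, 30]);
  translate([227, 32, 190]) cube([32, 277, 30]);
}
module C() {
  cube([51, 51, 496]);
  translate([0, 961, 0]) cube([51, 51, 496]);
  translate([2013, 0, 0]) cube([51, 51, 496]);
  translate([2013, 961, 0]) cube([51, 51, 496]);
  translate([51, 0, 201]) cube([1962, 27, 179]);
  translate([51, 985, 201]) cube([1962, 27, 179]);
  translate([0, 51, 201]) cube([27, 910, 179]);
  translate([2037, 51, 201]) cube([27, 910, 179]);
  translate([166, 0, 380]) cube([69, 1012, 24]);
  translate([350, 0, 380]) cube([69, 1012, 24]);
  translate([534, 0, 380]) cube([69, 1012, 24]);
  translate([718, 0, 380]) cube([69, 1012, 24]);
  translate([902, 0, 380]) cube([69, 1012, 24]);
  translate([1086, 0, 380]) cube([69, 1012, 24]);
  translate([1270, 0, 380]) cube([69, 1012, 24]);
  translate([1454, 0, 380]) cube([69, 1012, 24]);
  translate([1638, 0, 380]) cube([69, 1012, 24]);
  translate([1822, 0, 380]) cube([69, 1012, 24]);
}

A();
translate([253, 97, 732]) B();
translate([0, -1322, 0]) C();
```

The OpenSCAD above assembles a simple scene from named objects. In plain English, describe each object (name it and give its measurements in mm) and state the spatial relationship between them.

A is a rectangular dining table. The top is 765×535×46 mm with its upper surface at z = 732 mm. It stands on four 40×40 mm square legs, each inset 32 mm from the nearest pair of top edges, running from the floor to the underside of the top. Four apron rails, 40 mm thick and 78 mm tall, run between adjacent legs with their top edges flush with the underside of the top and their outer faces flush with the legs' outer faces.

B is a four-legged stool. The seat is a 259×341×25 mm slab whose top surface is at z = 393 mm; four square legs, each 32×32 mm in cross-section, run from the floor (z = 0) to the underside of the seat, each flush with a corner of the seat. Four stretchers, 32 mm wide and 30 mm tall, connect adjacent legs with their undersides at z = 190 mm, each running between the inner faces of the legs it joins and aligned with the legs' outer faces on the other axis.

C is a bed frame 2064 mm long (x) by 1012 mm wide (y). Four 51×51 mm corner posts, 496 mm tall, at the corners of the footprint. Four rails of 27 mm thickness and 179 mm height run between adjacent posts with their undersides at z = 201 mm, their outer faces flush with the outside of the frame (the two x-running rails run between the posts' inner faces; the two y-running rails run between the posts' inner faces). 10 slats, each 69 mm wide (x) and 24 mm thick, lie across the top of the two x-running rails, running the full 1012 mm width of the frame in y; the slats are evenly spaced along x between the inner faces of the end posts with equal gaps (rounded down to the nearest mm) at the −x end and between each pair — any rounding remainder accumulates at the +x end.

The stool is on top of the table, centred. The bed frame is on the floor beside the table on its −y side.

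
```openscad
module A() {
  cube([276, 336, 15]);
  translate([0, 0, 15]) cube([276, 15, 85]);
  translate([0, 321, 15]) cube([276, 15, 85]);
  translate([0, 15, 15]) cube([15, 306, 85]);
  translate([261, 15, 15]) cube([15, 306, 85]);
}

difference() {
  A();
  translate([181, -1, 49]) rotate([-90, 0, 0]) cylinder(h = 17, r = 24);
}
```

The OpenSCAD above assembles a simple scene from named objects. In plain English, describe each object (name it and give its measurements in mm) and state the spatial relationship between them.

A is an open storage box with external size 276×336×100 mm and wall thickness 15 mm (the base is also 15 mm thick). The base covers the whole footprint; the four walls stand on the base, with the y-facing walls full-width and the x-facing walls fitting between their inner faces.

The open box has a circular hole of radius 24 mm through its front wall, centred at (x = 181, z = 49).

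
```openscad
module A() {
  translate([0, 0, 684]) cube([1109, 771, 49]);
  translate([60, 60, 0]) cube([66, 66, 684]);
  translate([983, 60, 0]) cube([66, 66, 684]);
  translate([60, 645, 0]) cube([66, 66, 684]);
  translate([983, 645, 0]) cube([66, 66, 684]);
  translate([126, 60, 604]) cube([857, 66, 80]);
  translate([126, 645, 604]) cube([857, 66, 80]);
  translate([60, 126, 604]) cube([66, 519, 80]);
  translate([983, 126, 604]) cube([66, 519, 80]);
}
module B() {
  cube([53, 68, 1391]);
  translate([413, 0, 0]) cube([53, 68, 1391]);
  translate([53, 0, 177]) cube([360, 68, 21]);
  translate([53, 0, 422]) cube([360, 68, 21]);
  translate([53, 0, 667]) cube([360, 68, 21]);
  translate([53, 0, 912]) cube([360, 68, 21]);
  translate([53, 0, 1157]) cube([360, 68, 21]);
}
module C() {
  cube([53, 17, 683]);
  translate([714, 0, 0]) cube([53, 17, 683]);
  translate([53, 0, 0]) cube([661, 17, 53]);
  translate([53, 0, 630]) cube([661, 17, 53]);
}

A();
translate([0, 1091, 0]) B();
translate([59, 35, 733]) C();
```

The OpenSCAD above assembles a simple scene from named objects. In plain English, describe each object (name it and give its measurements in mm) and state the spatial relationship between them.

A is a table: top 1109 mm (x) × 771 mm (y), 49 mm thick, upper face at z = 733 mm, on four 66×66 mm square legs, each inset 60 mm from the nearest pair of top edges, running from z = 0 to the bottom of the top. Four apron rails, 66 mm thick and 80 mm tall, run between adjacent legs with their top edges flush with the underside of the top and their outer faces flush with the legs' outer faces.

B is a wooden ladder with two side rails of 53×68 mm section and 1391 mm height, set 466 mm apart overall. Between them run 5 rectangular rungs (68 mm deep, 21 mm thick), front faces flush with the rails' −y face. The bottom of the first rung is 177 mm above the floor and each subsequent rung is 245 mm higher than the one below.

C is a rectangular picture frame lying in the x–z plane (depth along y). The opening is 661 mm wide (x) by 577 mm tall (z), surrounded by a border 53 mm wide on all four sides. The frame is 17 mm deep and is made of two full-height vertical stiles with two horizontal rails fitted between them.

The ladder is on the floor beside the table on its +y side. The picture frame is on top of the table.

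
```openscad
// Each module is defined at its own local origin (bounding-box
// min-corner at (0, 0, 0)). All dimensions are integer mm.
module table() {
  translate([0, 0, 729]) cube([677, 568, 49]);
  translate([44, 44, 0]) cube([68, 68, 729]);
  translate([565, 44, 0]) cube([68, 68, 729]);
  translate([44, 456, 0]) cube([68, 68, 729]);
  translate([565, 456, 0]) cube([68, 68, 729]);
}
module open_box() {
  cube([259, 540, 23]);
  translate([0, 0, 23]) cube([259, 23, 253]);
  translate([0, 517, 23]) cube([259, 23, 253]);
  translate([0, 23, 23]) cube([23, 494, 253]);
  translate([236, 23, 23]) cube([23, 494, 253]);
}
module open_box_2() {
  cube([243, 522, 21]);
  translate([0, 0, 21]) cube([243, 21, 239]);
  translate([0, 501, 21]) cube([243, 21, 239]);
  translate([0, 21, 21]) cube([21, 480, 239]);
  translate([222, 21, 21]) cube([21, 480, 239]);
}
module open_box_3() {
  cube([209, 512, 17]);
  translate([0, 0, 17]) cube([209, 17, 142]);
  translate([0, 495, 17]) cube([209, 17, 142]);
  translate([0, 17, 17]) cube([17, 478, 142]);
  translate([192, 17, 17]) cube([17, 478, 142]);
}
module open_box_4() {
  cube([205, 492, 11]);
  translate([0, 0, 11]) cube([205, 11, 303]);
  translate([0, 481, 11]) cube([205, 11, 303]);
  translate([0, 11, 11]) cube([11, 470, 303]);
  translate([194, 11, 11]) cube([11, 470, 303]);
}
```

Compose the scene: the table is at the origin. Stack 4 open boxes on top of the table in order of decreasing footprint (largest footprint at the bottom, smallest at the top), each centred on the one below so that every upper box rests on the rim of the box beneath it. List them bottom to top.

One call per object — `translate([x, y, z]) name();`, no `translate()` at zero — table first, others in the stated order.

table();
translate([209, 14, 778]) open_box();
translate([217, 23, 1054]) open_box_2();
translate([234, 28, 1314]) open_box_3();
translate([236, 38, 1473]) open_box_4();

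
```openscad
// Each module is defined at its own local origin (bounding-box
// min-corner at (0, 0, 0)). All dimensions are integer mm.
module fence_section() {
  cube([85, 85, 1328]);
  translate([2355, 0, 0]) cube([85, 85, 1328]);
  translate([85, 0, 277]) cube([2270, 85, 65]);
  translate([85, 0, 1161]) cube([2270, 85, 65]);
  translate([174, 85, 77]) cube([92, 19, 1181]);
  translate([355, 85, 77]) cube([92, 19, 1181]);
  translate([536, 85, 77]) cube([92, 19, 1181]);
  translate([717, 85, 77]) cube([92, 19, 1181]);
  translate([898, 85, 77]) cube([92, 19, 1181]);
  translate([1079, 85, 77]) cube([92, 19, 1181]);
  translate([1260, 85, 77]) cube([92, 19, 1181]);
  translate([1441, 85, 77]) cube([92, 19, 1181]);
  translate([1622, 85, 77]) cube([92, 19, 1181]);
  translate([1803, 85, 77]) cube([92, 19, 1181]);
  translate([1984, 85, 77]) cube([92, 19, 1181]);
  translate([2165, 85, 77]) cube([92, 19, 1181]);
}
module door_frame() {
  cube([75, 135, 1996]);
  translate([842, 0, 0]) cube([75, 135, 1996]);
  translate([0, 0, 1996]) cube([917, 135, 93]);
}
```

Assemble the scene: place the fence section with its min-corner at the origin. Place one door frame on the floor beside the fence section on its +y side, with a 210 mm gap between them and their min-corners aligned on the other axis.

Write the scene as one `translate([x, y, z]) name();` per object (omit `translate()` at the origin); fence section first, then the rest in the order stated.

fence_section();
translate([0, 314, 0]) door_frame();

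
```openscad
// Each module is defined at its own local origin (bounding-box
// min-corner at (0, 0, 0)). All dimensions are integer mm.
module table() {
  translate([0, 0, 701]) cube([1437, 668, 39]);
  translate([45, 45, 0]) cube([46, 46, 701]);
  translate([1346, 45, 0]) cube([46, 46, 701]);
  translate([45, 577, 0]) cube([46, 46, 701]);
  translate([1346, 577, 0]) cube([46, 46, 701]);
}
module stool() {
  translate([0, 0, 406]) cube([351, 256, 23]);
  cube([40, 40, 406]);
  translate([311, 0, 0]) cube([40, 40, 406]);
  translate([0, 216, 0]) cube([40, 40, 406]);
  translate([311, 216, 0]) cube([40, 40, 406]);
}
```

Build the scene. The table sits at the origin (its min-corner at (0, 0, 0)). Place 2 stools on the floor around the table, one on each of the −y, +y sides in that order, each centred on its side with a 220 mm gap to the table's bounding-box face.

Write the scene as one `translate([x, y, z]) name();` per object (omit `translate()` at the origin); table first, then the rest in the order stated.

table();
translate([543, -476, 0]) stool();
translate([543, 888, 0]) stool();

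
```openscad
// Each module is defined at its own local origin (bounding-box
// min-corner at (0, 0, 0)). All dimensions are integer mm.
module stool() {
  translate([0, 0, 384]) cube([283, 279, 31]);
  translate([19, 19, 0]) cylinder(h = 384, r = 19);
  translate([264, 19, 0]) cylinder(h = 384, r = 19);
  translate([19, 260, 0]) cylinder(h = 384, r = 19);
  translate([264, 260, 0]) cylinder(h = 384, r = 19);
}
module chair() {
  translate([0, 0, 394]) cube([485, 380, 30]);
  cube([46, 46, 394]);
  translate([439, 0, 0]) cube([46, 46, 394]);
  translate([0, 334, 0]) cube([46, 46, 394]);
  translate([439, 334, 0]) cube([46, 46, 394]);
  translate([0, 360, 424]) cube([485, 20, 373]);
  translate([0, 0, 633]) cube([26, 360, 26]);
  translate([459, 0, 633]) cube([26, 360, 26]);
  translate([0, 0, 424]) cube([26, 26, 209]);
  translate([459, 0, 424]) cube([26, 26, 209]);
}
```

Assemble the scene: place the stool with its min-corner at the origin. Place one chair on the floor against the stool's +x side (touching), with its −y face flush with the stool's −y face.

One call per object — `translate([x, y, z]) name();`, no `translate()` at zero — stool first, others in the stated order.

stool();
translate([283, 0, 0]) chair();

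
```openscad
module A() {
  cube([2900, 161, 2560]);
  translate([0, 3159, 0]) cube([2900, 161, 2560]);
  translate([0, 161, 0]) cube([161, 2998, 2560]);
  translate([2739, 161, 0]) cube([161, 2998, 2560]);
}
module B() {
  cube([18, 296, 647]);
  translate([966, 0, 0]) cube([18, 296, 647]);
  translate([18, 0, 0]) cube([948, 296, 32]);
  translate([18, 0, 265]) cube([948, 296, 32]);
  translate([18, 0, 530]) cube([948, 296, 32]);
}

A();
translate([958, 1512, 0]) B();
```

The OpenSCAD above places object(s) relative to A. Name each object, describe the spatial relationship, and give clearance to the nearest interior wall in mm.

Clearances: x = 797, y = 1351; minimum 797 mm.

A is a house frame. B is a bookshelf. The bookshelf sits inside the house frame, centred. The clearance to the nearest interior wall is 797 mm.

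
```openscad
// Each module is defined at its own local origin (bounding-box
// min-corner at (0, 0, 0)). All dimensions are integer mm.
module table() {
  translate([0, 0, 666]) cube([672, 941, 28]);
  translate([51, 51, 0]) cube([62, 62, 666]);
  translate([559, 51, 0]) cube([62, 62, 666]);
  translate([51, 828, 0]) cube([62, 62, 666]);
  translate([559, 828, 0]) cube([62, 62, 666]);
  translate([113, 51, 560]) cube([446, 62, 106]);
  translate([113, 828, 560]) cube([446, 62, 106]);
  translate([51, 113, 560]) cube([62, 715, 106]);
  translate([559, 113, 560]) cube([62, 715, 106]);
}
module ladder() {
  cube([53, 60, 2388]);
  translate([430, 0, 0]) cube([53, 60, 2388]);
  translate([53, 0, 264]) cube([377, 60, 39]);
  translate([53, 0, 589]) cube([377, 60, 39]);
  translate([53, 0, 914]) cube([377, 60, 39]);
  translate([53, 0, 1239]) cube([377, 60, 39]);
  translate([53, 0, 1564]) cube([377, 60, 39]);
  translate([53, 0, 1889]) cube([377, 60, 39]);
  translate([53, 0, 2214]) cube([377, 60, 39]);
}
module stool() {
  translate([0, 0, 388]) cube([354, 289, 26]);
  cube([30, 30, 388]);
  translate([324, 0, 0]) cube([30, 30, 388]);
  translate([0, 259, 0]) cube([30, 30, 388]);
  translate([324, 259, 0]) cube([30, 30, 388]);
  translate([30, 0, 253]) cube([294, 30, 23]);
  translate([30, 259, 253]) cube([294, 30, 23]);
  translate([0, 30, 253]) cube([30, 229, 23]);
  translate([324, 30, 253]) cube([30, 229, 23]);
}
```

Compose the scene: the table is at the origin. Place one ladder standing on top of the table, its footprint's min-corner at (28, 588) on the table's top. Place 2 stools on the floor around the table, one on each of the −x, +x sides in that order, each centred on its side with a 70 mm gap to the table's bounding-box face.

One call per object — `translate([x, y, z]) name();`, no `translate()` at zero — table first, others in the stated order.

table();
translate([28, 588, 694]) ladder();
translate([-424, 326, 0]) stool();
translate([742, 326, 0]) stool();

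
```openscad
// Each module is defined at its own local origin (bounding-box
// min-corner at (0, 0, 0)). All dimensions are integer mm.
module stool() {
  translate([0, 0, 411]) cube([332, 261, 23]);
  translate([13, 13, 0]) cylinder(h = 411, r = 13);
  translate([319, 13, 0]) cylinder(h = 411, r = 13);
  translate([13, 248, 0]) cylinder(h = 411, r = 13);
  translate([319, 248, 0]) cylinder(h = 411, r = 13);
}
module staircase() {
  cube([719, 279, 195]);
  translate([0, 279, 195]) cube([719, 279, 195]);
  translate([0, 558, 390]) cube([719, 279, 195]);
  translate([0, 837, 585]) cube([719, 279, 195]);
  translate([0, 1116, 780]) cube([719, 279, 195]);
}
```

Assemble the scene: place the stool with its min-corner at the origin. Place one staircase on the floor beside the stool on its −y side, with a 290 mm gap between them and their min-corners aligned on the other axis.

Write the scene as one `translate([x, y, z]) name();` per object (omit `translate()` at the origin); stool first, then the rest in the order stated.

stool();
translate([0, -1685, 0]) staircase();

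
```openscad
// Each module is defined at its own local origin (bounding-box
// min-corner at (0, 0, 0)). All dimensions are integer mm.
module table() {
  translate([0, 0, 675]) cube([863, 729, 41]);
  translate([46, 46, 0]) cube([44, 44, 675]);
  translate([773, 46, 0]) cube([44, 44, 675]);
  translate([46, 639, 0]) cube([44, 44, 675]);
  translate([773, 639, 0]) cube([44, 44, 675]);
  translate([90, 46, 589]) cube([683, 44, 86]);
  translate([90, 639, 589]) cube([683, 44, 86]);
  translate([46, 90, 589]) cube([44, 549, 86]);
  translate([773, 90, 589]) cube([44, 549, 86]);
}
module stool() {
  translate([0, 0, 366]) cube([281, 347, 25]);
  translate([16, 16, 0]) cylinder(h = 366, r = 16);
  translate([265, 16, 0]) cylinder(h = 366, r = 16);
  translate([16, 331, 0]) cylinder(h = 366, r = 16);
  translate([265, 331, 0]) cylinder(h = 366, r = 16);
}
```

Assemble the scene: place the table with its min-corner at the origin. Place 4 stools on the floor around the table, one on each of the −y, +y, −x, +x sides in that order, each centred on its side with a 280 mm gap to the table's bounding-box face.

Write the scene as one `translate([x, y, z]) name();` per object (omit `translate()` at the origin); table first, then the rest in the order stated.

table();
translate([291, -627, 0]) stool();
translate([291, 1009, 0]) stool();
translate([-561, 191, 0]) stool();
translate([1143, 191, 0]) stool();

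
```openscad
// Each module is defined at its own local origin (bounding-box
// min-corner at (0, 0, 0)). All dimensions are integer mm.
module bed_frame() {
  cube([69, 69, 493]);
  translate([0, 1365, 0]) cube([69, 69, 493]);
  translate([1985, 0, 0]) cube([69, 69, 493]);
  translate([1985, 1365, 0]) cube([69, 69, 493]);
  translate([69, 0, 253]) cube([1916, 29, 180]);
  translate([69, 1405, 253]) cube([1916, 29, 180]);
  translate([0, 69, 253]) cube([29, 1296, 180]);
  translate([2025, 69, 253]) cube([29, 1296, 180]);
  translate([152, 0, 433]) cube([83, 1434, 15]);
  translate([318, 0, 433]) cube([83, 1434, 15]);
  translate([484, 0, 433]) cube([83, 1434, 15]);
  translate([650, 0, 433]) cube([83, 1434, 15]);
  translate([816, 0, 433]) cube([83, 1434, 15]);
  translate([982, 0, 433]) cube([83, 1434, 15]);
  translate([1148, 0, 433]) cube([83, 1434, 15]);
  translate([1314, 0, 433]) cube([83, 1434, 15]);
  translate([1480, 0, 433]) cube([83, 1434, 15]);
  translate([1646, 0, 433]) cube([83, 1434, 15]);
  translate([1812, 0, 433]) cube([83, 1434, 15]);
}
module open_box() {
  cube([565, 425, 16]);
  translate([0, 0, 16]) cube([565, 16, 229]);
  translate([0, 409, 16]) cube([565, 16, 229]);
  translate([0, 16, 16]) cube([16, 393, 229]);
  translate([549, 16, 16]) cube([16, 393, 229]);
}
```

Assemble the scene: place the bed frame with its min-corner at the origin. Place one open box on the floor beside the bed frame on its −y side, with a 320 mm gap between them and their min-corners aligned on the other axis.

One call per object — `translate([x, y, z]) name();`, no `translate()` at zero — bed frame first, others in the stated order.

bed_frame();
translate([0, -745, 0]) open_box();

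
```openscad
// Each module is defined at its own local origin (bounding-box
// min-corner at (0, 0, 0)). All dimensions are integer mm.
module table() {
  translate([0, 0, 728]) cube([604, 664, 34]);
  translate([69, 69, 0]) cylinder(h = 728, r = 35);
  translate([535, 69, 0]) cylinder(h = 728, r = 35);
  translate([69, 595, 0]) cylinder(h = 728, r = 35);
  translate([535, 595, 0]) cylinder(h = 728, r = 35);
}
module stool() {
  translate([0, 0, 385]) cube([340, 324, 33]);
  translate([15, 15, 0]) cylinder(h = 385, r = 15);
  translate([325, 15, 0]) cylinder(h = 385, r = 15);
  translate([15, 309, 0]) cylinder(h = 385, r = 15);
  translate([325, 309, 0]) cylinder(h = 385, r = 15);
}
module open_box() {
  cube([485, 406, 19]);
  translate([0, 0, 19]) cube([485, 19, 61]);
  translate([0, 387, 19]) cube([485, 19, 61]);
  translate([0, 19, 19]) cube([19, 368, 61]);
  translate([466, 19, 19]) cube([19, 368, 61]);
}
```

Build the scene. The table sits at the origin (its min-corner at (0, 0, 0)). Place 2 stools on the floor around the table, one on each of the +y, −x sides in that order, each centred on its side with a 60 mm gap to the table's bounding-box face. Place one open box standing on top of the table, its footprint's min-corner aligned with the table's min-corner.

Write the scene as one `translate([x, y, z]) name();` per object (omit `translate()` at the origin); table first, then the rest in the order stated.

table();
translate([132, 724, 0]) stool();
translate([-400, 170, 0]) stool();
translate([0, 0, 762]) open_box();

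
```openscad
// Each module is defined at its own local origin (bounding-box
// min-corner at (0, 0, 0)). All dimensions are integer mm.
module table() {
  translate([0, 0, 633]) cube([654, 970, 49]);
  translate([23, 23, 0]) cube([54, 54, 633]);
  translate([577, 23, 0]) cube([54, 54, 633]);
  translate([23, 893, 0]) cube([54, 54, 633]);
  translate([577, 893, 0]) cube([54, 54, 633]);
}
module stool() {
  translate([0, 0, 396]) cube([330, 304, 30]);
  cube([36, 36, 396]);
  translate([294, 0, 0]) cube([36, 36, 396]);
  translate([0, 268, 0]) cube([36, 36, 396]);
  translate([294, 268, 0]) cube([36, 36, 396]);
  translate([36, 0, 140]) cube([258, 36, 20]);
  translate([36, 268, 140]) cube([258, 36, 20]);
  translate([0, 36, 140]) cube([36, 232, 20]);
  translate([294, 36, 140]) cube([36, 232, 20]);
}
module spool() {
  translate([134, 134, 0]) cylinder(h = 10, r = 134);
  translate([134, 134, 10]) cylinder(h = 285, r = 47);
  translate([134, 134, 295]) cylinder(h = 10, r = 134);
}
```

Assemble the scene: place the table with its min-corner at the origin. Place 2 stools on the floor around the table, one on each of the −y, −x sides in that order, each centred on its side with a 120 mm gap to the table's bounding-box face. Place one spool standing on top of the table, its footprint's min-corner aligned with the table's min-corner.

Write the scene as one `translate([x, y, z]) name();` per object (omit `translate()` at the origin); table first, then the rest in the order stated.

table();
translate([162, -424, 0]) stool();
translate([-450, 333, 0]) stool();
translate([0, 0, 682]) spool();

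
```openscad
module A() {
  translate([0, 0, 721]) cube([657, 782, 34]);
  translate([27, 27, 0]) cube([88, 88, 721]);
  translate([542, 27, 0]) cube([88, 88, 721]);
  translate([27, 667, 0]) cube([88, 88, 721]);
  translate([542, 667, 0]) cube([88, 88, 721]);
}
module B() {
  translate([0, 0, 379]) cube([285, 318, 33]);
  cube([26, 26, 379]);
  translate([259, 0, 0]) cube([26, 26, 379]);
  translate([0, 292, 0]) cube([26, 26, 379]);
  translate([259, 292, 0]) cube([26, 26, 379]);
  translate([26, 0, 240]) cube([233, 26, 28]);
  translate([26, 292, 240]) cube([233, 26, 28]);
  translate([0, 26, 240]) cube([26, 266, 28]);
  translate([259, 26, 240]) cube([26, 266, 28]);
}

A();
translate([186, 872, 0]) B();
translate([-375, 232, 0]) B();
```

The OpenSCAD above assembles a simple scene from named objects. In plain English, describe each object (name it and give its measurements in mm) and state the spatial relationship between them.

A is a table: top 657 mm (x) × 782 mm (y), 34 mm thick, upper face at z = 755 mm, on four 88×88 mm square legs, each inset 27 mm from the nearest pair of top edges, running from z = 0 to the bottom of the top.

B is a simple wooden stool: a rectangular seat 285 mm (x) by 318 mm (y), 33 mm thick, top face at z = 412 mm, on four square legs, each 26×26 mm in cross-section. The legs rest on z = 0, each flush with a corner of the seat. Four stretchers, 26 mm wide and 28 mm tall, connect adjacent legs with their undersides at z = 240 mm, each running between the inner faces of the legs it joins and aligned with the legs' outer faces on the other axis.

Two stools sit around the table at the +y, −x sides.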